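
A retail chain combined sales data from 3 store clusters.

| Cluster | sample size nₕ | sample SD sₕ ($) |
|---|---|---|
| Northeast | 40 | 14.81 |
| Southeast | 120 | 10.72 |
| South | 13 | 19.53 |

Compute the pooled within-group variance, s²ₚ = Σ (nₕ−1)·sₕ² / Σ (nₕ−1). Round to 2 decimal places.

157.68

Northeast: (40−1)·14.81² = 39·219.3361 = 8554.1079
Southeast: (120−1)·10.72² = 119·114.9184 = 13675.2896
South: (13−1)·19.53² = 12·381.4209 = 4577.0508
Numerator = 26806.4483; denominator = Σ(nₕ−1) = 170.
s²ₚ = 26806.4483/170 = 157.6850... → 157.68.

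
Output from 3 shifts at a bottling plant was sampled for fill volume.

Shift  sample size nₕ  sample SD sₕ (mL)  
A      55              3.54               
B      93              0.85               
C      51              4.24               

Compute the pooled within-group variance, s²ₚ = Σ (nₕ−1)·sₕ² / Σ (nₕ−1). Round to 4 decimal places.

8.3778

Degrees of freedom: 54 + 92 + 50 = 196.
Σ(nₕ−1)sₕ² = 54·12.5316 + 92·0.7225 + 50·17.9776 = 1642.0564.
s²ₚ = 1642.0564 / 196 = 8.377839... → 8.3778.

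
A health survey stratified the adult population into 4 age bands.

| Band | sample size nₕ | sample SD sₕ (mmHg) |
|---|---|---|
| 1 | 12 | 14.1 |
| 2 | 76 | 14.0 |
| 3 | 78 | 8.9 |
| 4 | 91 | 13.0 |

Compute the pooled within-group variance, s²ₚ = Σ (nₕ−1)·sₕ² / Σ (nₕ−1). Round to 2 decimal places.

1: (12−1)·14.1² = 11·198.81 = 2186.91
2: (76−1)·14.0² = 75·196 = 14700
3: (78−1)·8.9² = 77·79.21 = 6099.17
4: (91−1)·13.0² = 90·169 = 15210
Numerator = 38196.08; denominator = Σ(nₕ−1) = 253.
s²ₚ = 38196.08/253 = 150.9726... → 150.97.

150.97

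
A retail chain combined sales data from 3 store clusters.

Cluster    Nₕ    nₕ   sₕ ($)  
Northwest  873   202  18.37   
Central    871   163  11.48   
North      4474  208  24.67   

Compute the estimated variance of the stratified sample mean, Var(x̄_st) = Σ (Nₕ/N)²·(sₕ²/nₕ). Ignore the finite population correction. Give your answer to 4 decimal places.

N = 6218; Wₕ = Nₕ/N.
cluster Northwest: (873/6218)²·18.37²/202 = 0.0329302
cluster Central: (871/6218)²·11.48²/163 = 0.0158647
cluster North: (4474/6218)²·24.67²/208 = 1.5148355
Sum = 1.5636304 → 1.5636.

1.5636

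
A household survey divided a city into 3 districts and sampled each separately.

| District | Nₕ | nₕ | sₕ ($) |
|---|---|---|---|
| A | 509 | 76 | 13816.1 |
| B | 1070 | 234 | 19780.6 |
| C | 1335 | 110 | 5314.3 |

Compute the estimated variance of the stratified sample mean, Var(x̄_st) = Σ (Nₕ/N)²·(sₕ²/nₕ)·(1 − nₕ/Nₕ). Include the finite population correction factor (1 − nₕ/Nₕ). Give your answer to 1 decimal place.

N = 2914; Wₕ = Nₕ/N.
district A: (509/2914)²·13816.1²/76·(1 − 76/509) = 65190.4423
district B: (1070/2914)²·19780.6²/234·(1 − 234/1070) = 176146.5025
district C: (1335/2914)²·5314.3²/110·(1 − 110/1335) = 49446.7451
Sum = 290783.6899 → 290783.7.

290783.7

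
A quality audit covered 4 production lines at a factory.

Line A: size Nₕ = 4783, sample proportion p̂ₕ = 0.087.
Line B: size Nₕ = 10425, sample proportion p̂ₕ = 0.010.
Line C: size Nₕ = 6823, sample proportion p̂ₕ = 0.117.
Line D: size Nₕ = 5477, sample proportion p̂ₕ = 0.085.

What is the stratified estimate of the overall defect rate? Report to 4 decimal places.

0.0649

Wₕ = Nₕ/N with N = 27508: 0.1739, 0.3790, 0.2480, 0.1991.
p̂_st = 0.1739·0.087 + 0.3790·0.010 + 0.2480·0.117 + 0.1991·0.085 ≈ 0.064861... → 0.0649.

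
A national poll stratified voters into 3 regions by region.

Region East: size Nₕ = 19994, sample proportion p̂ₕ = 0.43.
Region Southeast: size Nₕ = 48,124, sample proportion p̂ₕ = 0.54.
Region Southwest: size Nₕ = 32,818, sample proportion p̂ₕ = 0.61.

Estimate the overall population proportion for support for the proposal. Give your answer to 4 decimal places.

N = 19994 + 48124 + 32818 = 100936.
Overall proportion = Σ (Nₕ/N)·p̂ₕ.
Σ Nₕp̂ₕ = 8597.42 + 25986.96 + 20018.98 = 54603.36.
54603.36 / 100936 = 0.540970... → 0.5410.

0.5410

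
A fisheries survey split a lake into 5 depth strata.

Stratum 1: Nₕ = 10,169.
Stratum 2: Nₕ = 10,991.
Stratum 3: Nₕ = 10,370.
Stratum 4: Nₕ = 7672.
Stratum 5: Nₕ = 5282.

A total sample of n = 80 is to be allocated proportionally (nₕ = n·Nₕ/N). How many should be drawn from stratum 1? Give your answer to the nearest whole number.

18

Share of stratum 1 = 10169/44484 = 0.22860.
Allocate 80 × 0.22860 = 18.288... → 18.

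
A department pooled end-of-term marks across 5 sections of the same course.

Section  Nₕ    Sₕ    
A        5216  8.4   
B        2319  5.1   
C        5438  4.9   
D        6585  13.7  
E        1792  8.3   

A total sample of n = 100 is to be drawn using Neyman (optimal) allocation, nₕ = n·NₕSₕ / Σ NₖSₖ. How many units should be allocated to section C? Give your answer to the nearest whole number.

14

Σ NₕSₕ = 5216·8.4 + 2319·5.1 + 5438·4.9 + 6585·13.7 + 1792·8.3 = 187375.6.
Share for C: 26646.2/187375.6 = 0.14221.
n_C = 100 × 0.14221 = 14.221... → 14.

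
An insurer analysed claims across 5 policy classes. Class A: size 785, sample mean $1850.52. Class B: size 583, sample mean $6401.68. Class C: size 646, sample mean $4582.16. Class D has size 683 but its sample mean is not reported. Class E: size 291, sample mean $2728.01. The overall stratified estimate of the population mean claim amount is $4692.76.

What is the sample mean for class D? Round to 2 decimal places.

7442.46

N = 785 + 583 + 646 + 683 + 291 = 2988.
Overall total = μ·N = 4692.76·2988 = 14021966.88.
Subtract the known strata: 785·1850.52 + 583·6401.68 + 646·4582.16 + 291·2728.01 = 8938763.91.
Remaining total for class D: 14021966.88 − 8938763.91 = 5083202.97.
Divide by its size: 5083202.97 / 683 = 7442.4641... → 7442.46.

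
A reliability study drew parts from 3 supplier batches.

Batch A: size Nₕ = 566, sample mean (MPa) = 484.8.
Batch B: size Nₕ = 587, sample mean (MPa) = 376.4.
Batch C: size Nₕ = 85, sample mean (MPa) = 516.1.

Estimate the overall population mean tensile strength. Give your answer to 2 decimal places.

435.55

x̄_st = (Σ Nₕx̄ₕ) / (Σ Nₕ) = (566·484.8 + 587·376.4 + 85·516.1) / 1238
= 539212.1 / 1238 = 435.5510... → 435.55.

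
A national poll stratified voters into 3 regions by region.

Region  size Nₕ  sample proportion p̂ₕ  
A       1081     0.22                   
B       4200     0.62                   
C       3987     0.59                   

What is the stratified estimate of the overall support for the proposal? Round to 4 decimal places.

N = 1081 + 4200 + 3987 = 9268.
Overall proportion = Σ (Nₕ/N)·p̂ₕ.
Σ Nₕp̂ₕ = 237.82 + 2604 + 2352.33 = 5194.15.
5194.15 / 9268 = 0.560439... → 0.5604.

0.5604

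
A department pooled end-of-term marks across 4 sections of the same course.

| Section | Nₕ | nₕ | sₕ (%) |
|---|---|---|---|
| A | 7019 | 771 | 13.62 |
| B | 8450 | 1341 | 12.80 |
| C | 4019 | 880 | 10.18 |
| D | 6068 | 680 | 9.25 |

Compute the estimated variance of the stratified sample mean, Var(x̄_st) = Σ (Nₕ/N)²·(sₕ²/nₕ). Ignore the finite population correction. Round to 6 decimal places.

0.041513

N = 25556. Term for each stratum: Wₕ²sₕ²/nₕ.
Var(x̄_st) = 0.018149496 + 0.013357304 + 0.002912481 + 0.007093816 = 0.041513098 → 0.041513.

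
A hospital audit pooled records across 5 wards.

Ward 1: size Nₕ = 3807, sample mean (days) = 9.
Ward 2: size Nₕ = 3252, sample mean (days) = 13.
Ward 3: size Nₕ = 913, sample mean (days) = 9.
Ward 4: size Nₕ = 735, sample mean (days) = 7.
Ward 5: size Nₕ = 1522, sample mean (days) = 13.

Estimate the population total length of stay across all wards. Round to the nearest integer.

109687

1: 3807·9 = 34263
2: 3252·13 = 42276
3: 913·9 = 8217
4: 735·7 = 5145
5: 1522·13 = 19786
τ̂ = Σ Nₕx̄ₕ = 109687.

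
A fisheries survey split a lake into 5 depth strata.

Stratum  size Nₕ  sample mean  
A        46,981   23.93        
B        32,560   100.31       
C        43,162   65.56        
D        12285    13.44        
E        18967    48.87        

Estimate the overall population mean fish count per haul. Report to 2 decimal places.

53.99

x̄_st = (Σ Nₕx̄ₕ) / (Σ Nₕ) = (46981·23.93 + 32560·100.31 + 43162·65.56 + 12285·13.44 + 18967·48.87) / 153955
= 8312077.34 / 153955 = 53.9903... → 53.99.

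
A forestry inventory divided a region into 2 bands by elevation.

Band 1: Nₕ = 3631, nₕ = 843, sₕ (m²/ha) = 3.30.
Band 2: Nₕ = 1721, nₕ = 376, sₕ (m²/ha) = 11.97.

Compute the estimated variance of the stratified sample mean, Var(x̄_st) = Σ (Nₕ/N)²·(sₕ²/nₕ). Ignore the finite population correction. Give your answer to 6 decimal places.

N = 5352. Term for each stratum: Wₕ²sₕ²/nₕ.
Var(x̄_st) = 0.005945941 + 0.039403063 = 0.045349004 → 0.045349.

0.045349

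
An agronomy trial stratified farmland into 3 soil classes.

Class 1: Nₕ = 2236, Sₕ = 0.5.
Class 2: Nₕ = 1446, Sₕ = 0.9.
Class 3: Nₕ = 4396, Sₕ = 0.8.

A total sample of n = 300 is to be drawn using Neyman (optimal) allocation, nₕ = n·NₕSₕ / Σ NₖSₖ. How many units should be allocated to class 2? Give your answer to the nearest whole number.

1: NₕSₕ = 2236·0.5 = 1118
2: NₕSₕ = 1446·0.9 = 1301.4
3: NₕSₕ = 4396·0.8 = 3516.8
Σ NₕSₕ = 5936.2.
n_2 = 300·1301.4/5936.2 = 65.769... → 66.

66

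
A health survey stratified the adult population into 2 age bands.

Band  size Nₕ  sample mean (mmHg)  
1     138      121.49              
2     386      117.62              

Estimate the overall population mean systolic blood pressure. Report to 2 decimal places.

118.64

N = 524; weights Wₕ = Nₕ/N = (0.2634, 0.7366).
x̄_st = Σ Wₕ·x̄ₕ = 0.2634·121.49 + 0.7366·117.62 ≈ 118.6392...
→ 118.64.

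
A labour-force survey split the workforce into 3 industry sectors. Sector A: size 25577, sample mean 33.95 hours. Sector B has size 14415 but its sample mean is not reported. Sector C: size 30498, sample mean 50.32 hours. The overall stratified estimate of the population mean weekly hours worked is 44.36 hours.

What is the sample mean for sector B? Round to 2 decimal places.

50.22

Σ Nₕx̄ₕ = N·μ, so 14415·x̄_B = 70490·44.36 − (25577·33.95 + 30498·50.32).
= 3126936.4 − 2402998.51 = 723937.89.
x̄_B = 723937.89 / 14415 = 50.2212... → 50.22.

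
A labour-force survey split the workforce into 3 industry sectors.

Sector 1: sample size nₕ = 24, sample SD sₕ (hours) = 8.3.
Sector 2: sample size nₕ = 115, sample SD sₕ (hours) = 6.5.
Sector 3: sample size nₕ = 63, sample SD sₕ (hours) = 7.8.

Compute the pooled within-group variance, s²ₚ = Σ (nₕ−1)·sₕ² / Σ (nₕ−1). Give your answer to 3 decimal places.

51.121

1: (24−1)·8.3² = 23·68.89 = 1584.47
2: (115−1)·6.5² = 114·42.25 = 4816.5
3: (63−1)·7.8² = 62·60.84 = 3772.08
Numerator = 10173.05; denominator = Σ(nₕ−1) = 199.
s²ₚ = 10173.05/199 = 51.12085... → 51.121.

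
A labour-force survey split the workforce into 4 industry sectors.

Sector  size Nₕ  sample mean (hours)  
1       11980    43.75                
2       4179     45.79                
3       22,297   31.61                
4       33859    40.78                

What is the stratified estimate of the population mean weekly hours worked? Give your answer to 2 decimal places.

38.73

N = 72315; weights Wₕ = Nₕ/N = (0.1657, 0.0578, 0.3083, 0.4682).
x̄_st = Σ Wₕ·x̄ₕ = 0.1657·43.75 + 0.0578·45.79 + 0.3083·31.61 + 0.4682·40.78 ≈ 38.7341...
→ 38.73.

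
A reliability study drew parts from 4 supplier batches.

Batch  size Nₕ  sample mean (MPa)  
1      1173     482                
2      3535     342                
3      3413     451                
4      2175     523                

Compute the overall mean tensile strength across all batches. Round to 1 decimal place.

N = 1173 + 3535 + 3413 + 2175 = 10296.
The stratified mean weights each stratum mean by its population share Nₕ/N.
Σ Nₕx̄ₕ = 1173·482 + 3535·342 + 3413·451 + 2175·523 = 565386 + 1208970 + 1539263 + 1137525 = 4451144.
Divide by N: 4451144 / 10296 = 432.318... → 432.3.

432.3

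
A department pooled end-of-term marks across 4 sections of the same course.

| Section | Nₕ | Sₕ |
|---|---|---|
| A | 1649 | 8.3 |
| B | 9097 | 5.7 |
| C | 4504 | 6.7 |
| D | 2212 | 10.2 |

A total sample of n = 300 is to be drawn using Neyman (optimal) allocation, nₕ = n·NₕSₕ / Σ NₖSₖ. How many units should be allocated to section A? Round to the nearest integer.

A: NₕSₕ = 1649·8.3 = 13686.7
B: NₕSₕ = 9097·5.7 = 51852.9
C: NₕSₕ = 4504·6.7 = 30176.8
D: NₕSₕ = 2212·10.2 = 22562.4
Σ NₕSₕ = 118278.8.
n_A = 300·13686.7/118278.8 = 34.715... → 35.

35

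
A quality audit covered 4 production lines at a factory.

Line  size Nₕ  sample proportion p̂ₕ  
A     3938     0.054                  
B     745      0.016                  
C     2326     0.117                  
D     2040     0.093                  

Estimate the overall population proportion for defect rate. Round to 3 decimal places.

0.076

N = 3938 + 745 + 2326 + 2040 = 9049.
Overall proportion = Σ (Nₕ/N)·p̂ₕ.
Σ Nₕp̂ₕ = 212.652 + 11.92 + 272.142 + 189.72 = 686.434.
686.434 / 9049 = 0.07586... → 0.076.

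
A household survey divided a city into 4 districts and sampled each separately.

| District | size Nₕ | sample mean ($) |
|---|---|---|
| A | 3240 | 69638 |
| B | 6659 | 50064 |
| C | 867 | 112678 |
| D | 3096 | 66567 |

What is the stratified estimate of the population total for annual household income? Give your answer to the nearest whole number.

Estimate total by summing Nₕ·x̄ₕ over strata.
3240·69638 + 6659·50064 + 867·112678 + 3096·66567 = 225627120 + 333376176 + 97691826 + 206091432 = 862786554.

862786554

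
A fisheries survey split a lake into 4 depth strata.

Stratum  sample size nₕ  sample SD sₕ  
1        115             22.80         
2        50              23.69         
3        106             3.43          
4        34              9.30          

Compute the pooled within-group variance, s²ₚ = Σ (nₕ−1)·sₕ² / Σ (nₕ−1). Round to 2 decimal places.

1: (115−1)·22.80² = 114·519.84 = 59261.76
2: (50−1)·23.69² = 49·561.2161 = 27499.5889
3: (106−1)·3.43² = 105·11.7649 = 1235.3145
4: (34−1)·9.30² = 33·86.49 = 2854.17
Numerator = 90850.8334; denominator = Σ(nₕ−1) = 301.
s²ₚ = 90850.8334/301 = 301.8300... → 301.83.

301.83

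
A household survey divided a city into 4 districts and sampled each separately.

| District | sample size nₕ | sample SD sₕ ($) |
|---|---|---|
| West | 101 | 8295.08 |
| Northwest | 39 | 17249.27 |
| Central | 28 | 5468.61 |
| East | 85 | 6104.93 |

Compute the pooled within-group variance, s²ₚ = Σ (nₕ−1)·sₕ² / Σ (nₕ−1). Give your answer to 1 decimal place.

Degrees of freedom: 100 + 38 + 27 + 84 = 249.
Σ(nₕ−1)sₕ² = 100·68808352.2064 + 38·297537315.5329 + 27·29905695.3321 + 84·37270170.3049 = 22125401290.4685.
s²ₚ = 22125401290.4685 / 249 = 88857033.295... → 88857033.3.

88857033.3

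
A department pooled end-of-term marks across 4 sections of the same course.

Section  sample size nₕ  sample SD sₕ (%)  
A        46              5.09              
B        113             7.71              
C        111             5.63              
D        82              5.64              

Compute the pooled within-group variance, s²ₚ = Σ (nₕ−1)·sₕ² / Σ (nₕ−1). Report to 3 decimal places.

39.905

Degrees of freedom: 45 + 112 + 110 + 81 = 348.
Σ(nₕ−1)sₕ² = 45·25.9081 + 112·59.4441 + 110·31.6969 + 81·31.8096 = 13886.8403.
s²ₚ = 13886.8403 / 348 = 39.90471... → 39.905.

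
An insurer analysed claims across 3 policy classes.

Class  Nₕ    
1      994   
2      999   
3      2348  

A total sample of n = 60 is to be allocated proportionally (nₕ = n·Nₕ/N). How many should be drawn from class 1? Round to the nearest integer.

14

Share of class 1 = 994/4341 = 0.22898.
Allocate 60 × 0.22898 = 13.739... → 14.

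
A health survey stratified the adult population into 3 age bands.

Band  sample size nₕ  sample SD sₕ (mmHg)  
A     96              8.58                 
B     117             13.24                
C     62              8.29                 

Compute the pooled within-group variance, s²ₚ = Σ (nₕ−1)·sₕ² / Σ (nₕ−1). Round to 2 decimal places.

Degrees of freedom: 95 + 116 + 61 = 272.
Σ(nₕ−1)sₕ² = 95·73.6164 + 116·175.2976 + 61·68.7241 = 31520.2497.
s²ₚ = 31520.2497 / 272 = 115.8833... → 115.88.

115.88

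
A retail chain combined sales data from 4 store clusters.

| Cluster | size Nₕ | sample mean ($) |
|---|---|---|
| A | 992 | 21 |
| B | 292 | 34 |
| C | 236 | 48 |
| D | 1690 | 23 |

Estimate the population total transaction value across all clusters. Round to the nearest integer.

Estimate total by summing Nₕ·x̄ₕ over strata.
992·21 + 292·34 + 236·48 + 1690·23 = 20832 + 9928 + 11328 + 38870 = 80958.

80958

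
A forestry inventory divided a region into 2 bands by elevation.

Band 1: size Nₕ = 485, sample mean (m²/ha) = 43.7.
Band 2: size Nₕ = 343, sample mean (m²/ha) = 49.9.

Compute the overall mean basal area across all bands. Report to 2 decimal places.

N = 485 + 343 = 828.
Overall mean = Σ (Nₕ/N)·x̄ₕ — weight by population share, not a simple average.
Σ Nₕx̄ₕ = 485·43.7 + 343·49.9 = 21194.5 + 17115.7 = 38310.2.
Divide by N: 38310.2 / 828 = 46.2684... → 46.27.

46.27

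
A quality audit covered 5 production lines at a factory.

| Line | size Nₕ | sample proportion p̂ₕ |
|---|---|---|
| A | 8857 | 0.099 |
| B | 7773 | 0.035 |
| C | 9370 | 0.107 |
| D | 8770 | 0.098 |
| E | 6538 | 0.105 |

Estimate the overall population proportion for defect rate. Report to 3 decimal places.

N = 8857 + 7773 + 9370 + 8770 + 6538 = 41308.
Overall proportion = Σ (Nₕ/N)·p̂ₕ.
Σ Nₕp̂ₕ = 876.843 + 272.055 + 1002.59 + 859.46 + 686.49 = 3697.438.
3697.438 / 41308 = 0.08951... → 0.090.

0.090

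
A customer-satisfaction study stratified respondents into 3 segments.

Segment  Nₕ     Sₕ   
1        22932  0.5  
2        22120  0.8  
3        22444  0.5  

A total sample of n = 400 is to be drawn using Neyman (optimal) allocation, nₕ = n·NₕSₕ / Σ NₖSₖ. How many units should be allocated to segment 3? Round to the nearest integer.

111

Σ NₕSₕ = 22932·0.5 + 22120·0.8 + 22444·0.5 = 40384.
Share for 3: 11222/40384 = 0.27788.
n_3 = 400 × 0.27788 = 111.153... → 111.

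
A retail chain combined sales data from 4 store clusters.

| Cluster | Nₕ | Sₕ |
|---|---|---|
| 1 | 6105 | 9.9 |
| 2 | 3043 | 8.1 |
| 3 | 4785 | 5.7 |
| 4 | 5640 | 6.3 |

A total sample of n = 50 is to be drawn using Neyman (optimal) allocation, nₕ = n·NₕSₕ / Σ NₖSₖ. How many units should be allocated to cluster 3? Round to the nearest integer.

9

1: NₕSₕ = 6105·9.9 = 60439.5
2: NₕSₕ = 3043·8.1 = 24648.3
3: NₕSₕ = 4785·5.7 = 27274.5
4: NₕSₕ = 5640·6.3 = 35532
Σ NₕSₕ = 147894.3.
n_3 = 50·27274.5/147894.3 = 9.221... → 9.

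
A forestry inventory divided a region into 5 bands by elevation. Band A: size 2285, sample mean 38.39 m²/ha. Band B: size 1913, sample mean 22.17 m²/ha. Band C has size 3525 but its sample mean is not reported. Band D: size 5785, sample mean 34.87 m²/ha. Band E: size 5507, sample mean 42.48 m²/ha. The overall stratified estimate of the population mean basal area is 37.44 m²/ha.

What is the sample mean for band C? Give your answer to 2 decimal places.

41.46

N = 2285 + 1913 + 3525 + 5785 + 5507 = 19015.
Overall total = μ·N = 37.44·19015 = 711921.6.
Subtract the known strata: 2285·38.39 + 1913·22.17 + 5785·34.87 + 5507·42.48 = 565792.67.
Remaining total for band C: 711921.6 − 565792.67 = 146128.93.
Divide by its size: 146128.93 / 3525 = 41.4550... → 41.46.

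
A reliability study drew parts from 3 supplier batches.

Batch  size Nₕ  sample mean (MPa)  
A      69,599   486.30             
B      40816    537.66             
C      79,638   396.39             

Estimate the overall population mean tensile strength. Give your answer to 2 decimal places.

459.66

x̄_st = (Σ Nₕx̄ₕ) / (Σ Nₕ) = (69599·486.30 + 40816·537.66 + 79638·396.39) / 190053
= 87358831.08 / 190053 = 459.6551... → 459.66.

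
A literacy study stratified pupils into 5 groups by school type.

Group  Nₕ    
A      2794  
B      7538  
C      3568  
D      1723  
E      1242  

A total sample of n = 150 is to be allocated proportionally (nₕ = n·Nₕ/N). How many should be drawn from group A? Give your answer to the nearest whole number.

N = 2794 + 7538 + 3568 + 1723 + 1242 = 16865.
n_A = 150·2794/16865 = 24.850... → 25.

25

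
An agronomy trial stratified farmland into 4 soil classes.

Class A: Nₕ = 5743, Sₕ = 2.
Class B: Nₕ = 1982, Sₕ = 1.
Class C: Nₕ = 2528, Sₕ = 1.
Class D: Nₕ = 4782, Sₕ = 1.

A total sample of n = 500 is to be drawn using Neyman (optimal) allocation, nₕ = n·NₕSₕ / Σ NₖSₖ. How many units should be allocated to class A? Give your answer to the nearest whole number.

Σ NₕSₕ = 5743·2 + 1982·1 + 2528·1 + 4782·1 = 20778.
Share for A: 11486/20778 = 0.55280.
n_A = 500 × 0.55280 = 276.398... → 276.

276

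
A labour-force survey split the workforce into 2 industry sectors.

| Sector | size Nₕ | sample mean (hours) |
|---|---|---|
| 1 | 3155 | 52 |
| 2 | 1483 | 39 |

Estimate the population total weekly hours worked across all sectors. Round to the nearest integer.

Estimate total by summing Nₕ·x̄ₕ over strata.
3155·52 + 1483·39 = 164060 + 57837 = 221897.

221897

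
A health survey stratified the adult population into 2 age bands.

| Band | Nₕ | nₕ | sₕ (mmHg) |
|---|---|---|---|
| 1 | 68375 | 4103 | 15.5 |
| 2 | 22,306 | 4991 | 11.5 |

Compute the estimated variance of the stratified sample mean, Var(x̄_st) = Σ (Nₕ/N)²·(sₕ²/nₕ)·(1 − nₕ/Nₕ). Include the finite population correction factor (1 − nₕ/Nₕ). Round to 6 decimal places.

0.032538

N = 90681. Term for each stratum: Wₕ²sₕ²/nₕ·(1−nₕ/Nₕ).
Var(x̄_st) = 0.031293089 + 0.001244571 = 0.032537660 → 0.032538.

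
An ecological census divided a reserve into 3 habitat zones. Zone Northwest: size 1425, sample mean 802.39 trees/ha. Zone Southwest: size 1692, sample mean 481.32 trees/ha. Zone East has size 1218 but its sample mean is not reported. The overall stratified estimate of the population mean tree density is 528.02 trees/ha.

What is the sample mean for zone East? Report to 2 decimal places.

N = 1425 + 1692 + 1218 = 4335.
Overall total = μ·N = 528.02·4335 = 2288966.7.
Subtract the known strata: 1425·802.39 + 1692·481.32 = 1957799.19.
Remaining total for zone East: 2288966.7 − 1957799.19 = 331167.51.
Divide by its size: 331167.51 / 1218 = 271.8945... → 271.89.

271.89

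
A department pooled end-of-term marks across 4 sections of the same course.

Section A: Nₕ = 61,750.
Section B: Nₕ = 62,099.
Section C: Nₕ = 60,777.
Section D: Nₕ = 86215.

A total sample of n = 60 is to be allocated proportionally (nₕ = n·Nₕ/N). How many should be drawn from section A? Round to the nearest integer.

Share of section A = 61750/270841 = 0.22799.
Allocate 60 × 0.22799 = 13.680... → 14.

14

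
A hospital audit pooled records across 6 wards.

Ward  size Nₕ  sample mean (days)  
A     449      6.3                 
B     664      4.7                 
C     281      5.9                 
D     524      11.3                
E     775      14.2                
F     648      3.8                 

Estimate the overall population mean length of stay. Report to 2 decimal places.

N = 3341; weights Wₕ = Nₕ/N = (0.1344, 0.1987, 0.0841, 0.1568, 0.2320, 0.1940).
x̄_st = Σ Wₕ·x̄ₕ = 0.1344·6.3 + 0.1987·4.7 + 0.0841·5.9 + 0.1568·11.3 + 0.2320·14.2 + 0.1940·3.8 ≈ 8.0802...
→ 8.08.

8.08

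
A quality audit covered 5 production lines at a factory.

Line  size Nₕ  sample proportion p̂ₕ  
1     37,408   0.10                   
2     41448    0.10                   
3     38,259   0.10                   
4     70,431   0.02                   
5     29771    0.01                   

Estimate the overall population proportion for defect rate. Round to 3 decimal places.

0.062

N = 37408 + 41448 + 38259 + 70431 + 29771 = 217317.
Overall proportion = Σ (Nₕ/N)·p̂ₕ.
Σ Nₕp̂ₕ = 3740.8 + 4144.8 + 3825.9 + 1408.62 + 297.71 = 13417.83.
13417.83 / 217317 = 0.06174... → 0.062.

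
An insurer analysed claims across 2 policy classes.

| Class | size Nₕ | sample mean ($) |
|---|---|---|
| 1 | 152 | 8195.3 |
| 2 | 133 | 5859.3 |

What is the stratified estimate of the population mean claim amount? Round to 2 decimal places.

N = 152 + 133 = 285.
Overall mean = Σ (Nₕ/N)·x̄ₕ — weight by population share, not a simple average.
Σ Nₕx̄ₕ = 152·8195.3 + 133·5859.3 = 1245685.6 + 779286.9 = 2024972.5.
Divide by N: 2024972.5 / 285 = 7105.1667... → 7105.17.

7105.17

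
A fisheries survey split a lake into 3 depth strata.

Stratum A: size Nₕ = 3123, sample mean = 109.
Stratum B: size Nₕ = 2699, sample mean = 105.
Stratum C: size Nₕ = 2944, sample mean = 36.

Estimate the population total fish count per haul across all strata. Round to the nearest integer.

A: 3123·109 = 340407
B: 2699·105 = 283395
C: 2944·36 = 105984
τ̂ = Σ Nₕx̄ₕ = 729786.

729786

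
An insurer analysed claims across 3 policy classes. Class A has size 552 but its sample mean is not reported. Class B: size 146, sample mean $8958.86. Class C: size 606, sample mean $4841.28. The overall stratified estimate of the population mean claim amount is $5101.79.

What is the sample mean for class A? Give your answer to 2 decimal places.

4367.62

N = 552 + 146 + 606 = 1304.
Overall total = μ·N = 5101.79·1304 = 6652734.16.
Subtract the known strata: 146·8958.86 + 606·4841.28 = 4241809.24.
Remaining total for class A: 6652734.16 − 4241809.24 = 2410924.92.
Divide by its size: 2410924.92 / 552 = 4367.6176... → 4367.62.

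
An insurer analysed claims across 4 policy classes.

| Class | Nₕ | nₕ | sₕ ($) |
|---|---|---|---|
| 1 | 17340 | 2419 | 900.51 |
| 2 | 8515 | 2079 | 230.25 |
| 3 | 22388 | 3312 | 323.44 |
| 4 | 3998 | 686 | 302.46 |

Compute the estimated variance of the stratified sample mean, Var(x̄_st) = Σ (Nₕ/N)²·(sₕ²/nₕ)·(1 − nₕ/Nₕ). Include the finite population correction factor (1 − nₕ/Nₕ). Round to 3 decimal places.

N = 52241. Term for each stratum: Wₕ²sₕ²/nₕ·(1−nₕ/Nₕ).
Var(x̄_st) = 31.780833 + 0.512062 + 4.942843 + 0.647026 = 37.882763 → 37.883.

37.883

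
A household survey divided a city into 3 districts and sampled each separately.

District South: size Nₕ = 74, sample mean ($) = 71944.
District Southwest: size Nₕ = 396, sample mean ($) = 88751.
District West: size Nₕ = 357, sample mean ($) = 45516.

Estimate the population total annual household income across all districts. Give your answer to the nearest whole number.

Estimate total by summing Nₕ·x̄ₕ over strata.
74·71944 + 396·88751 + 357·45516 = 5323856 + 35145396 + 16249212 = 56718464.

56718464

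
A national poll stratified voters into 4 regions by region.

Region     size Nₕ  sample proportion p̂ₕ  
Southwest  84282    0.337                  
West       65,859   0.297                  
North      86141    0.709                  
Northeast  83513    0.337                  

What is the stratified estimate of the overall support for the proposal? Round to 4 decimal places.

N = 84282 + 65859 + 86141 + 83513 = 319795.
Overall proportion = Σ (Nₕ/N)·p̂ₕ.
Σ Nₕp̂ₕ = 28403.034 + 19560.123 + 61073.969 + 28143.881 = 137181.007.
137181.007 / 319795 = 0.428965... → 0.4290.

0.4290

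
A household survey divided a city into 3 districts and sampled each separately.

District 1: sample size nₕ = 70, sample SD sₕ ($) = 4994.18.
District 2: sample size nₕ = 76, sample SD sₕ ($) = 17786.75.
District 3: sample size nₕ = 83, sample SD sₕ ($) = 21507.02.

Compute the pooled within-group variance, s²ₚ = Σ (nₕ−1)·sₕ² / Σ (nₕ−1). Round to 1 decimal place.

280433091.9

1: (70−1)·4994.18² = 69·24941833.8724 = 1720986537.1956
2: (76−1)·17786.75² = 75·316368475.5625 = 23727635667.1875
3: (83−1)·21507.02² = 82·462551909.2804 = 37929256560.9928
Numerator = 63377878765.3759; denominator = Σ(nₕ−1) = 226.
s²ₚ = 63377878765.3759/226 = 280433091.882... → 280433091.9.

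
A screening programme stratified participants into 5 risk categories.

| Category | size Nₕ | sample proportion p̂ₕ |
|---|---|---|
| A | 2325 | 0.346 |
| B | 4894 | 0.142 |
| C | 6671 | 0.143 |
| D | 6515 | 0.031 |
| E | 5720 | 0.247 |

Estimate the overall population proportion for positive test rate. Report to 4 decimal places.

N = 2325 + 4894 + 6671 + 6515 + 5720 = 26125.
Overall proportion = Σ (Nₕ/N)·p̂ₕ.
Σ Nₕp̂ₕ = 804.45 + 694.948 + 953.953 + 201.965 + 1412.84 = 4068.156.
4068.156 / 26125 = 0.155719... → 0.1557.

0.1557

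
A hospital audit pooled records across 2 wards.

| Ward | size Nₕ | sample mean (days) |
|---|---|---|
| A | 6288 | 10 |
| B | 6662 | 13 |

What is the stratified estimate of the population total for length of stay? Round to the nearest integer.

A: 6288·10 = 62880
B: 6662·13 = 86606
τ̂ = Σ Nₕx̄ₕ = 149486.

149486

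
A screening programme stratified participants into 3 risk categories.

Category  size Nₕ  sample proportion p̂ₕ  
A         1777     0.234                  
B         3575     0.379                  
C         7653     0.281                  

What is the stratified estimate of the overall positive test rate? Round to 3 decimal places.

0.302

Wₕ = Nₕ/N with N = 13005: 0.1366, 0.2749, 0.5885.
p̂_st = 0.1366·0.234 + 0.2749·0.379 + 0.5885·0.281 ≈ 0.30152... → 0.302.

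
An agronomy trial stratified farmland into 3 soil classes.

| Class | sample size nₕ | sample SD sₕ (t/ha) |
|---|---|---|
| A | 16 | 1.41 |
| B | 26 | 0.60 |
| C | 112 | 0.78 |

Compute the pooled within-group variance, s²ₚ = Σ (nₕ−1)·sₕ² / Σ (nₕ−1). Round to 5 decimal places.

Degrees of freedom: 15 + 25 + 111 = 151.
Σ(nₕ−1)sₕ² = 15·1.9881 + 25·0.36 + 111·0.6084 = 106.3539.
s²ₚ = 106.3539 / 151 = 0.7043305... → 0.70433.

0.70433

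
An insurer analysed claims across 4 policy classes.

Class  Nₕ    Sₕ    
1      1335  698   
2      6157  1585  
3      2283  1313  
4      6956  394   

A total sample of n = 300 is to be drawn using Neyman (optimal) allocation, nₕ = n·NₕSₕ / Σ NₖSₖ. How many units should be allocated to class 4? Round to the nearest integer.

50

Σ NₕSₕ = 1335·698 + 6157·1585 + 2283·1313 + 6956·394 = 16428918.
Share for 4: 2740664/16428918 = 0.16682.
n_4 = 300 × 0.16682 = 50.046... → 50.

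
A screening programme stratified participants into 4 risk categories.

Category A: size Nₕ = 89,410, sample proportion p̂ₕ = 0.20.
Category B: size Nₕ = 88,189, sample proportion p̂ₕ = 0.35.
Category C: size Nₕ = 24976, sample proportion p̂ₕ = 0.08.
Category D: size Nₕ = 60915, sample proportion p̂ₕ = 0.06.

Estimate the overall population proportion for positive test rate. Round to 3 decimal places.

Wₕ = Nₕ/N with N = 263490: 0.3393, 0.3347, 0.0948, 0.2312.
p̂_st = 0.3393·0.20 + 0.3347·0.35 + 0.0948·0.08 + 0.2312·0.06 ≈ 0.20646... → 0.206.

0.206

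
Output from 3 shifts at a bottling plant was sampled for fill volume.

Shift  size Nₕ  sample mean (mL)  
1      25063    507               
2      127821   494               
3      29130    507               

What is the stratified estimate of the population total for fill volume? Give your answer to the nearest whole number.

Estimate total by summing Nₕ·x̄ₕ over strata.
25063·507 + 127821·494 + 29130·507 = 12706941 + 63143574 + 14768910 = 90619425.

90619425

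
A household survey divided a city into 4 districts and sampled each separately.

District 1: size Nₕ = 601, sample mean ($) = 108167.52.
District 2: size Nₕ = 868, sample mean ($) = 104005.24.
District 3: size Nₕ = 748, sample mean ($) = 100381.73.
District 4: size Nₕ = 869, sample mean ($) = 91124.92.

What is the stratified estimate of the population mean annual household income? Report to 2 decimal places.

100310.54

N = 3086; weights Wₕ = Nₕ/N = (0.1948, 0.2813, 0.2424, 0.2816).
x̄_st = Σ Wₕ·x̄ₕ = 0.1948·108167.52 + 0.2813·104005.24 + 0.2424·100381.73 + 0.2816·91124.92 ≈ 100310.5371...
→ 100310.54.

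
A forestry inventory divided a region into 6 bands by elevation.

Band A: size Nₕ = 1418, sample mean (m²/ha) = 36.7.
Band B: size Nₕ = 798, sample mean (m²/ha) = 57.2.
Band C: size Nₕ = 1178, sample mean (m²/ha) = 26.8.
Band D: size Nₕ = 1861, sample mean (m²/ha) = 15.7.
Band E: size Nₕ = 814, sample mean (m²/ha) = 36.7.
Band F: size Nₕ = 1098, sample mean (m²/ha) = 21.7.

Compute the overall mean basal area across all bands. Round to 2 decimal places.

N = 1418 + 798 + 1178 + 1861 + 814 + 1098 = 7167.
The stratified mean weights each stratum mean by its population share Nₕ/N.
Σ Nₕx̄ₕ = 1418·36.7 + 798·57.2 + 1178·26.8 + 1861·15.7 + 814·36.7 + 1098·21.7 = 52040.6 + 45645.6 + 31570.4 + 29217.7 + 29873.8 + 23826.6 = 212174.7.
Divide by N: 212174.7 / 7167 = 29.6044... → 29.60.

29.60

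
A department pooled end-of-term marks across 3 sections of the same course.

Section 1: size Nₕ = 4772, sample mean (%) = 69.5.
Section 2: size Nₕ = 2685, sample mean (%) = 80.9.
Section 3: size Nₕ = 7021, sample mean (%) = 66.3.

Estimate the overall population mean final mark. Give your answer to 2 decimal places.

70.06

N = 14478; weights Wₕ = Nₕ/N = (0.3296, 0.1855, 0.4849).
x̄_st = Σ Wₕ·x̄ₕ = 0.3296·69.5 + 0.1855·80.9 + 0.4849·66.3 ≈ 70.0624...
→ 70.06.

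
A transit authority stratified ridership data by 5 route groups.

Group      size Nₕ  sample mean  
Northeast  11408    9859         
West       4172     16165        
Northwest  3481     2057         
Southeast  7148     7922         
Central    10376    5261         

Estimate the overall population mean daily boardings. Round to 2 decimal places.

8153.26

x̄_st = (Σ Nₕx̄ₕ) / (Σ Nₕ) = (11408·9859 + 4172·16165 + 3481·2057 + 7148·7922 + 10376·5261) / 36585
= 298286861 / 36585 = 8153.2557... → 8153.26.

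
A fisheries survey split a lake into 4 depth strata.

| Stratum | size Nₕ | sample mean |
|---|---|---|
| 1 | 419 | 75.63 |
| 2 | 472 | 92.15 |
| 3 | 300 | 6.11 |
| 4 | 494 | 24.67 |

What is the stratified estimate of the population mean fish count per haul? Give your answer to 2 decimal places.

52.94

N = 1685; weights Wₕ = Nₕ/N = (0.2487, 0.2801, 0.1780, 0.2932).
x̄_st = Σ Wₕ·x̄ₕ = 0.2487·75.63 + 0.2801·92.15 + 0.1780·6.11 + 0.2932·24.67 ≈ 52.9399...
→ 52.94.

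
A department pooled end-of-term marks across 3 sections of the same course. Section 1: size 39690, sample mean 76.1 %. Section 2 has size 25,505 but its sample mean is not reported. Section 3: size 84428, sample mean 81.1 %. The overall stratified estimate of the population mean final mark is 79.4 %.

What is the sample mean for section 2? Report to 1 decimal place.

78.9

N = 39690 + 25505 + 84428 = 149623.
Overall total = μ·N = 79.4·149623 = 11880066.2.
Subtract the known strata: 39690·76.1 + 84428·81.1 = 9867519.8.
Remaining total for section 2: 11880066.2 − 9867519.8 = 2012546.4.
Divide by its size: 2012546.4 / 25505 = 78.908... → 78.9.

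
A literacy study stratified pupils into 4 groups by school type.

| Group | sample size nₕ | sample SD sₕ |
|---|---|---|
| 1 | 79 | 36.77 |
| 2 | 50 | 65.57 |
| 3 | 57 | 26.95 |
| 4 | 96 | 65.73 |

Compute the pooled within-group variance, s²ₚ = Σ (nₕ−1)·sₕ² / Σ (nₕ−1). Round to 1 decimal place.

2759.9

Degrees of freedom: 78 + 49 + 56 + 95 = 278.
Σ(nₕ−1)sₕ² = 78·1352.0329 + 49·4299.4249 + 56·726.3025 + 95·4320.4329 = 767244.4518.
s²ₚ = 767244.4518 / 278 = 2759.872... → 2759.9.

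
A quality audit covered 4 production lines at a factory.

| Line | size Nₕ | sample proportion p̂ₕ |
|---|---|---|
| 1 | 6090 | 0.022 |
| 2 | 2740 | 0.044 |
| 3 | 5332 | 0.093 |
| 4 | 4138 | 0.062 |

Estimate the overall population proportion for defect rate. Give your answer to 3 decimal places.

Wₕ = Nₕ/N with N = 18300: 0.3328, 0.1497, 0.2914, 0.2261.
p̂_st = 0.3328·0.022 + 0.1497·0.044 + 0.2914·0.093 + 0.2261·0.062 ≈ 0.05503... → 0.055.

0.055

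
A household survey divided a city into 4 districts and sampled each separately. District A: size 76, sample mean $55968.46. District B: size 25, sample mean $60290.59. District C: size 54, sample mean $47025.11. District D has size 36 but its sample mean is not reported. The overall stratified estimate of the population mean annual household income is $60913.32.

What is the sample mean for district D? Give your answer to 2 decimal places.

92617.24

Σ Nₕx̄ₕ = N·μ, so 36·x̄_D = 191·60913.32 − (76·55968.46 + 25·60290.59 + 54·47025.11).
= 11634444.12 − 8300223.65 = 3334220.47.
x̄_D = 3334220.47 / 36 = 92617.2353... → 92617.24.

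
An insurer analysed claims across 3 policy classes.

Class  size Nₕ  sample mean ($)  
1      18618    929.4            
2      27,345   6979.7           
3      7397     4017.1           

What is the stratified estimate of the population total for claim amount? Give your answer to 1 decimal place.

237877954.4

Estimate total by summing Nₕ·x̄ₕ over strata.
18618·929.4 + 27345·6979.7 + 7397·4017.1 = 17303569.2 + 190859896.5 + 29714488.7 = 237877954.4.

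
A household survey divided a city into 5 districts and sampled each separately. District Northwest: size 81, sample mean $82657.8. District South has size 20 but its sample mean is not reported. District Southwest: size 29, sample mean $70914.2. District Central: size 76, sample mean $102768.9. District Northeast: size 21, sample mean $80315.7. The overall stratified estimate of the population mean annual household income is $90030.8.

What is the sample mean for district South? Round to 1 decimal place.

109406.6

Σ Nₕx̄ₕ = N·μ, so 20·x̄_South = 227·90030.8 − (81·82657.8 + 29·70914.2 + 76·102768.9 + 21·80315.7).
= 20436991.6 − 18248859.7 = 2188131.9.
x̄_South = 2188131.9 / 20 = 109406.595 → 109406.6.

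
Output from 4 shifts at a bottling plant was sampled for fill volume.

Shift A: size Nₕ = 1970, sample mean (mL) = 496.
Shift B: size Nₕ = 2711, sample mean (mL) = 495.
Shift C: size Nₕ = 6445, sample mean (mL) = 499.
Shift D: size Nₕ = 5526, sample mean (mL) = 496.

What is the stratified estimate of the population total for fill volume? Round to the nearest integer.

A: 1970·496 = 977120
B: 2711·495 = 1341945
C: 6445·499 = 3216055
D: 5526·496 = 2740896
τ̂ = Σ Nₕx̄ₕ = 8276016.

8276016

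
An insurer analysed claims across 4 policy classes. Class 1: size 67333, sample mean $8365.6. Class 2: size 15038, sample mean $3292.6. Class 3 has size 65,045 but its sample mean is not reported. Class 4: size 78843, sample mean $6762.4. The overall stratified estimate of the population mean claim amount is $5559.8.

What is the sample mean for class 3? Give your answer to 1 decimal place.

1721.8

Σ Nₕx̄ₕ = N·μ, so 65045·x̄_3 = 226259·5559.8 − (67333·8365.6 + 15038·3292.6 + 78843·6762.4).
= 1257954788.2 − 1145962966.8 = 111991821.4.
x̄_3 = 111991821.4 / 65045 = 1721.759... → 1721.8.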